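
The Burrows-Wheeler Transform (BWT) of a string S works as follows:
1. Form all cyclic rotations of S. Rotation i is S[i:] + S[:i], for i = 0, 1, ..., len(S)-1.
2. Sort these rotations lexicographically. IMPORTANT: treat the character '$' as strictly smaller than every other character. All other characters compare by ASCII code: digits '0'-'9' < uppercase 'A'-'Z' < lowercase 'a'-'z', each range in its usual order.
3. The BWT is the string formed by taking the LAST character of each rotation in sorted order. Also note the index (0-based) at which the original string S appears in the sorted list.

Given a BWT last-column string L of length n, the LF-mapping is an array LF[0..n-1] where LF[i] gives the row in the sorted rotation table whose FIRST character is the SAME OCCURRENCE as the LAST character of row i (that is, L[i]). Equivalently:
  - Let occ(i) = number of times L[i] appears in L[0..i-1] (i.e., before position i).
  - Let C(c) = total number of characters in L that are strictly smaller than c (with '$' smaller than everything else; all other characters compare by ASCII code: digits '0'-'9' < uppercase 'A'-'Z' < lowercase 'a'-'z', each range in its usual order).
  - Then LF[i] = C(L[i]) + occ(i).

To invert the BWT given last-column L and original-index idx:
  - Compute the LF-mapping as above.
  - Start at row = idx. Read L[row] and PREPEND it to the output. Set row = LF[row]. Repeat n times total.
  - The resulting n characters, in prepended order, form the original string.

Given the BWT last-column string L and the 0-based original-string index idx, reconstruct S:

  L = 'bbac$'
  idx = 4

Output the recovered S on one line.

LF mapping: 2 3 1 4 0
Walk LF starting at row 4, prepending L[row]:
  step 1: row=4, L[4]='$', prepend. Next row=LF[4]=0
  step 2: row=0, L[0]='b', prepend. Next row=LF[0]=2
  step 3: row=2, L[2]='a', prepend. Next row=LF[2]=1
  step 4: row=1, L[1]='b', prepend. Next row=LF[1]=3
  step 5: row=3, L[3]='c', prepend. Next row=LF[3]=4
Reversed output: cbab$

Answer: cbab$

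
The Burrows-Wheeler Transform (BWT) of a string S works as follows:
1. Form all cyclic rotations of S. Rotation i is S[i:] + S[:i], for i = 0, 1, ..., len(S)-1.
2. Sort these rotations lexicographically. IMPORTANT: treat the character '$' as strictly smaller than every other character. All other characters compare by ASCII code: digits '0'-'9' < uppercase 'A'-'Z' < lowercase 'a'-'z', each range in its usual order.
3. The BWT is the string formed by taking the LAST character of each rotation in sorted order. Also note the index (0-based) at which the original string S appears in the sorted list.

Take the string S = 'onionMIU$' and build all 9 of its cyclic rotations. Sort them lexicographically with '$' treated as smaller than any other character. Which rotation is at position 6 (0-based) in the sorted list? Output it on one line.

Answer: nionMIU$o

Derivation:
All 9 rotations (rotation i = S[i:]+S[:i]):
  rot[0] = onionMIU$
  rot[1] = nionMIU$o
  rot[2] = ionMIU$on
  rot[3] = onMIU$oni
  rot[4] = nMIU$onio
  rot[5] = MIU$onion
  rot[6] = IU$onionM
  rot[7] = U$onionMI
  rot[8] = $onionMIU
Sorted (with $ < everything):
  sorted[0] = $onionMIU
  sorted[1] = IU$onionM
  sorted[2] = MIU$onion
  sorted[3] = U$onionMI
  sorted[4] = ionMIU$on
  sorted[5] = nMIU$onio
  sorted[6] = nionMIU$o
  sorted[7] = onMIU$oni
  sorted[8] = onionMIU$
sorted[6] = nionMIU$o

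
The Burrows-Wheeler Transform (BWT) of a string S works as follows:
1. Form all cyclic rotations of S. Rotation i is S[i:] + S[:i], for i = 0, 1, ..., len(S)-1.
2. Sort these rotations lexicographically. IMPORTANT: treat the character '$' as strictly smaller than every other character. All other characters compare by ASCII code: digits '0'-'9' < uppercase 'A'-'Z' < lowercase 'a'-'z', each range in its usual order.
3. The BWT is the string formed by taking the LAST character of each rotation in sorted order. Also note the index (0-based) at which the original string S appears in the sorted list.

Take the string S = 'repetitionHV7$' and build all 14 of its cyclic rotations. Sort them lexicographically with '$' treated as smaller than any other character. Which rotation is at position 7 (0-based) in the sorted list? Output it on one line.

All 14 rotations (rotation i = S[i:]+S[:i]):
  rot[0] = repetitionHV7$
  rot[1] = epetitionHV7$r
  rot[2] = petitionHV7$re
  rot[3] = etitionHV7$rep
  rot[4] = titionHV7$repe
  rot[5] = itionHV7$repet
  rot[6] = tionHV7$repeti
  rot[7] = ionHV7$repetit
  rot[8] = onHV7$repetiti
  rot[9] = nHV7$repetitio
  rot[10] = HV7$repetition
  rot[11] = V7$repetitionH
  rot[12] = 7$repetitionHV
  rot[13] = $repetitionHV7
Sorted (with $ < everything):
  sorted[0] = $repetitionHV7
  sorted[1] = 7$repetitionHV
  sorted[2] = HV7$repetition
  sorted[3] = V7$repetitionH
  sorted[4] = epetitionHV7$r
  sorted[5] = etitionHV7$rep
  sorted[6] = ionHV7$repetit
  sorted[7] = itionHV7$repet
  sorted[8] = nHV7$repetitio
  sorted[9] = onHV7$repetiti
  sorted[10] = petitionHV7$re
  sorted[11] = repetitionHV7$
  sorted[12] = tionHV7$repeti
  sorted[13] = titionHV7$repe
sorted[7] = itionHV7$repet

Answer: itionHV7$repet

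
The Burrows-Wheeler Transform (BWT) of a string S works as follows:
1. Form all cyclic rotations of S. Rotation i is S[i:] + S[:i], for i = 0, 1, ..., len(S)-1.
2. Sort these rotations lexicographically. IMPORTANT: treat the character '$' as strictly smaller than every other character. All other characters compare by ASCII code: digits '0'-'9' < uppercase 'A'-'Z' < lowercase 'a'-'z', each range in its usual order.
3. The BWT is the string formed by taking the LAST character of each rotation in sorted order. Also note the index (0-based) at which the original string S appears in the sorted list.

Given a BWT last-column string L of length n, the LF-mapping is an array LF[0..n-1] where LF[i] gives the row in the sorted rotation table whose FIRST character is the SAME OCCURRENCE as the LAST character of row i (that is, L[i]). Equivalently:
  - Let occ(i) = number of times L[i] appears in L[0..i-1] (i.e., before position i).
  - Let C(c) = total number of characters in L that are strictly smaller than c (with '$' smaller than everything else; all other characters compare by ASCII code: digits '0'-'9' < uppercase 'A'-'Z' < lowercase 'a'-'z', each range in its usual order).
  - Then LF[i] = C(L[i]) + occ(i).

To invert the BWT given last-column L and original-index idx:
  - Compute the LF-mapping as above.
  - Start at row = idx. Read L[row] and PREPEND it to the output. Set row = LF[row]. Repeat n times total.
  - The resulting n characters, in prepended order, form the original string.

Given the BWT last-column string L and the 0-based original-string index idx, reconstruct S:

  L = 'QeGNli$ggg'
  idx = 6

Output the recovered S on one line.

Answer: giggleGNQ$

Derivation:
LF mapping: 3 4 1 2 9 8 0 5 6 7
Walk LF starting at row 6, prepending L[row]:
  step 1: row=6, L[6]='$', prepend. Next row=LF[6]=0
  step 2: row=0, L[0]='Q', prepend. Next row=LF[0]=3
  step 3: row=3, L[3]='N', prepend. Next row=LF[3]=2
  step 4: row=2, L[2]='G', prepend. Next row=LF[2]=1
  step 5: row=1, L[1]='e', prepend. Next row=LF[1]=4
  step 6: row=4, L[4]='l', prepend. Next row=LF[4]=9
  step 7: row=9, L[9]='g', prepend. Next row=LF[9]=7
  step 8: row=7, L[7]='g', prepend. Next row=LF[7]=5
  step 9: row=5, L[5]='i', prepend. Next row=LF[5]=8
  step 10: row=8, L[8]='g', prepend. Next row=LF[8]=6
Reversed output: giggleGNQ$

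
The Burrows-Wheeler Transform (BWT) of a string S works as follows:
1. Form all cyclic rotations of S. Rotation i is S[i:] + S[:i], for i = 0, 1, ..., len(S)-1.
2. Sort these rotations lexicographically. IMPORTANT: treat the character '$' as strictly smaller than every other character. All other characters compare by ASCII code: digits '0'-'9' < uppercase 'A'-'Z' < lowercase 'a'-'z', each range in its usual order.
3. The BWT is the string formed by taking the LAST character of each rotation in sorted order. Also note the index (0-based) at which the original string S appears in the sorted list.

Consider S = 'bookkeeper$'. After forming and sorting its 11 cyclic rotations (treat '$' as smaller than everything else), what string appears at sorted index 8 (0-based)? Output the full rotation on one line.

Answer: ookkeeper$b

Derivation:
All 11 rotations (rotation i = S[i:]+S[:i]):
  rot[0] = bookkeeper$
  rot[1] = ookkeeper$b
  rot[2] = okkeeper$bo
  rot[3] = kkeeper$boo
  rot[4] = keeper$book
  rot[5] = eeper$bookk
  rot[6] = eper$bookke
  rot[7] = per$bookkee
  rot[8] = er$bookkeep
  rot[9] = r$bookkeepe
  rot[10] = $bookkeeper
Sorted (with $ < everything):
  sorted[0] = $bookkeeper
  sorted[1] = bookkeeper$
  sorted[2] = eeper$bookk
  sorted[3] = eper$bookke
  sorted[4] = er$bookkeep
  sorted[5] = keeper$book
  sorted[6] = kkeeper$boo
  sorted[7] = okkeeper$bo
  sorted[8] = ookkeeper$b
  sorted[9] = per$bookkee
  sorted[10] = r$bookkeepe
sorted[8] = ookkeeper$b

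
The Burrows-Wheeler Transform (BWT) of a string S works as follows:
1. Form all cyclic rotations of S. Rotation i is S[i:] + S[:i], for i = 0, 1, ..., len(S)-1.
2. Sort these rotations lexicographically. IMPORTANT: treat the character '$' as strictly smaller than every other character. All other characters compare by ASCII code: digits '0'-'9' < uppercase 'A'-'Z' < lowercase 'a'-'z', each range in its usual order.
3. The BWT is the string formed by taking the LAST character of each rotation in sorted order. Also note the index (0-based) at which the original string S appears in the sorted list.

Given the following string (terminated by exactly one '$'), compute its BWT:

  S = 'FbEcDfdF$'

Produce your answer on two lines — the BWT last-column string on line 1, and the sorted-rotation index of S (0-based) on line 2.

Answer: Fcbd$FEfD
4

Derivation:
All 9 rotations (rotation i = S[i:]+S[:i]):
  rot[0] = FbEcDfdF$
  rot[1] = bEcDfdF$F
  rot[2] = EcDfdF$Fb
  rot[3] = cDfdF$FbE
  rot[4] = DfdF$FbEc
  rot[5] = fdF$FbEcD
  rot[6] = dF$FbEcDf
  rot[7] = F$FbEcDfd
  rot[8] = $FbEcDfdF
Sorted (with $ < everything):
  sorted[0] = $FbEcDfdF  (last char: 'F')
  sorted[1] = DfdF$FbEc  (last char: 'c')
  sorted[2] = EcDfdF$Fb  (last char: 'b')
  sorted[3] = F$FbEcDfd  (last char: 'd')
  sorted[4] = FbEcDfdF$  (last char: '$')
  sorted[5] = bEcDfdF$F  (last char: 'F')
  sorted[6] = cDfdF$FbE  (last char: 'E')
  sorted[7] = dF$FbEcDf  (last char: 'f')
  sorted[8] = fdF$FbEcD  (last char: 'D')
Last column: Fcbd$FEfD
Original string S is at sorted index 4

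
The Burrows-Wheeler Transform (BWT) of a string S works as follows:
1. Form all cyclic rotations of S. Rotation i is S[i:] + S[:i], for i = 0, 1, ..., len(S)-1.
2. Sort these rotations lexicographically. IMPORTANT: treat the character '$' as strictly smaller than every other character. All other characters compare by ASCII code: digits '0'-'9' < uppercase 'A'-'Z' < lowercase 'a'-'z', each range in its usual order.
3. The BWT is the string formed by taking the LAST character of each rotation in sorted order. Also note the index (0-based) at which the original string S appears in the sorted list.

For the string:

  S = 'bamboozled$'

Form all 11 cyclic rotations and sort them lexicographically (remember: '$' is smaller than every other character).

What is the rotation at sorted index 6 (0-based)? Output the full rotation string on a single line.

Answer: led$bambooz

Derivation:
All 11 rotations (rotation i = S[i:]+S[:i]):
  rot[0] = bamboozled$
  rot[1] = amboozled$b
  rot[2] = mboozled$ba
  rot[3] = boozled$bam
  rot[4] = oozled$bamb
  rot[5] = ozled$bambo
  rot[6] = zled$bamboo
  rot[7] = led$bambooz
  rot[8] = ed$bamboozl
  rot[9] = d$bamboozle
  rot[10] = $bamboozled
Sorted (with $ < everything):
  sorted[0] = $bamboozled
  sorted[1] = amboozled$b
  sorted[2] = bamboozled$
  sorted[3] = boozled$bam
  sorted[4] = d$bamboozle
  sorted[5] = ed$bamboozl
  sorted[6] = led$bambooz
  sorted[7] = mboozled$ba
  sorted[8] = oozled$bamb
  sorted[9] = ozled$bambo
  sorted[10] = zled$bamboo
sorted[6] = led$bambooz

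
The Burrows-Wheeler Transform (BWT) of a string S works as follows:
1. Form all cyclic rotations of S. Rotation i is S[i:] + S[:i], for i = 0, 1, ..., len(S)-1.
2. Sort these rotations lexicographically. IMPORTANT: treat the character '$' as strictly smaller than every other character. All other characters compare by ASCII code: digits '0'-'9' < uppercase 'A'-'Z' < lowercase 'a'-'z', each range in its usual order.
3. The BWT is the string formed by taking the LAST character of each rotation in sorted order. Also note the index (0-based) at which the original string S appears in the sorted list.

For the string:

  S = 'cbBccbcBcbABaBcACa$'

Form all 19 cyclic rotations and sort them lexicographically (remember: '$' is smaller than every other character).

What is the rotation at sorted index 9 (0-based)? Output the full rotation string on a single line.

All 19 rotations (rotation i = S[i:]+S[:i]):
  rot[0] = cbBccbcBcbABaBcACa$
  rot[1] = bBccbcBcbABaBcACa$c
  rot[2] = BccbcBcbABaBcACa$cb
  rot[3] = ccbcBcbABaBcACa$cbB
  rot[4] = cbcBcbABaBcACa$cbBc
  rot[5] = bcBcbABaBcACa$cbBcc
  rot[6] = cBcbABaBcACa$cbBccb
  rot[7] = BcbABaBcACa$cbBccbc
  rot[8] = cbABaBcACa$cbBccbcB
  rot[9] = bABaBcACa$cbBccbcBc
  rot[10] = ABaBcACa$cbBccbcBcb
  rot[11] = BaBcACa$cbBccbcBcbA
  rot[12] = aBcACa$cbBccbcBcbAB
  rot[13] = BcACa$cbBccbcBcbABa
  rot[14] = cACa$cbBccbcBcbABaB
  rot[15] = ACa$cbBccbcBcbABaBc
  rot[16] = Ca$cbBccbcBcbABaBcA
  rot[17] = a$cbBccbcBcbABaBcAC
  rot[18] = $cbBccbcBcbABaBcACa
Sorted (with $ < everything):
  sorted[0] = $cbBccbcBcbABaBcACa
  sorted[1] = ABaBcACa$cbBccbcBcb
  sorted[2] = ACa$cbBccbcBcbABaBc
  sorted[3] = BaBcACa$cbBccbcBcbA
  sorted[4] = BcACa$cbBccbcBcbABa
  sorted[5] = BcbABaBcACa$cbBccbc
  sorted[6] = BccbcBcbABaBcACa$cb
  sorted[7] = Ca$cbBccbcBcbABaBcA
  sorted[8] = a$cbBccbcBcbABaBcAC
  sorted[9] = aBcACa$cbBccbcBcbAB
  sorted[10] = bABaBcACa$cbBccbcBc
  sorted[11] = bBccbcBcbABaBcACa$c
  sorted[12] = bcBcbABaBcACa$cbBcc
  sorted[13] = cACa$cbBccbcBcbABaB
  sorted[14] = cBcbABaBcACa$cbBccb
  sorted[15] = cbABaBcACa$cbBccbcB
  sorted[16] = cbBccbcBcbABaBcACa$
  sorted[17] = cbcBcbABaBcACa$cbBc
  sorted[18] = ccbcBcbABaBcACa$cbB
sorted[9] = aBcACa$cbBccbcBcbAB

Answer: aBcACa$cbBccbcBcbAB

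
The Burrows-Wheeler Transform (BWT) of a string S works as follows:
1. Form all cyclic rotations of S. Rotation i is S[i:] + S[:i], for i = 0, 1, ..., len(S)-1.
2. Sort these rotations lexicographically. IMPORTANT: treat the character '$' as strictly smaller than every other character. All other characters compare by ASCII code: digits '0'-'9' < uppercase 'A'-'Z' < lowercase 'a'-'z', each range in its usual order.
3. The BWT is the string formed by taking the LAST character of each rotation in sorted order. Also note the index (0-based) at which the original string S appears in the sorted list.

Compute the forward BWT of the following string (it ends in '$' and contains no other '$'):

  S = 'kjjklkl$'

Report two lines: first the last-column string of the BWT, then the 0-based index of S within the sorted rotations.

Answer: lkj$ljkk
3

Derivation:
All 8 rotations (rotation i = S[i:]+S[:i]):
  rot[0] = kjjklkl$
  rot[1] = jjklkl$k
  rot[2] = jklkl$kj
  rot[3] = klkl$kjj
  rot[4] = lkl$kjjk
  rot[5] = kl$kjjkl
  rot[6] = l$kjjklk
  rot[7] = $kjjklkl
Sorted (with $ < everything):
  sorted[0] = $kjjklkl  (last char: 'l')
  sorted[1] = jjklkl$k  (last char: 'k')
  sorted[2] = jklkl$kj  (last char: 'j')
  sorted[3] = kjjklkl$  (last char: '$')
  sorted[4] = kl$kjjkl  (last char: 'l')
  sorted[5] = klkl$kjj  (last char: 'j')
  sorted[6] = l$kjjklk  (last char: 'k')
  sorted[7] = lkl$kjjk  (last char: 'k')
Last column: lkj$ljkk
Original string S is at sorted index 3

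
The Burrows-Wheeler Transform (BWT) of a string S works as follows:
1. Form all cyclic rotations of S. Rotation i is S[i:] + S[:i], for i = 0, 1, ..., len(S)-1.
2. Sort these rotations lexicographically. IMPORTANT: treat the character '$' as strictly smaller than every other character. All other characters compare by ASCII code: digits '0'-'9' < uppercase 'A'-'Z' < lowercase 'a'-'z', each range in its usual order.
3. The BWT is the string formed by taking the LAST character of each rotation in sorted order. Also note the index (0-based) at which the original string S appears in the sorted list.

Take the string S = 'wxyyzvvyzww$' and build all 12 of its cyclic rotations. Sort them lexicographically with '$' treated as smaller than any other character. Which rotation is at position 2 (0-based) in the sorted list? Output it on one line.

All 12 rotations (rotation i = S[i:]+S[:i]):
  rot[0] = wxyyzvvyzww$
  rot[1] = xyyzvvyzww$w
  rot[2] = yyzvvyzww$wx
  rot[3] = yzvvyzww$wxy
  rot[4] = zvvyzww$wxyy
  rot[5] = vvyzww$wxyyz
  rot[6] = vyzww$wxyyzv
  rot[7] = yzww$wxyyzvv
  rot[8] = zww$wxyyzvvy
  rot[9] = ww$wxyyzvvyz
  rot[10] = w$wxyyzvvyzw
  rot[11] = $wxyyzvvyzww
Sorted (with $ < everything):
  sorted[0] = $wxyyzvvyzww
  sorted[1] = vvyzww$wxyyz
  sorted[2] = vyzww$wxyyzv
  sorted[3] = w$wxyyzvvyzw
  sorted[4] = ww$wxyyzvvyz
  sorted[5] = wxyyzvvyzww$
  sorted[6] = xyyzvvyzww$w
  sorted[7] = yyzvvyzww$wx
  sorted[8] = yzvvyzww$wxy
  sorted[9] = yzww$wxyyzvv
  sorted[10] = zvvyzww$wxyy
  sorted[11] = zww$wxyyzvvy
sorted[2] = vyzww$wxyyzv

Answer: vyzww$wxyyzv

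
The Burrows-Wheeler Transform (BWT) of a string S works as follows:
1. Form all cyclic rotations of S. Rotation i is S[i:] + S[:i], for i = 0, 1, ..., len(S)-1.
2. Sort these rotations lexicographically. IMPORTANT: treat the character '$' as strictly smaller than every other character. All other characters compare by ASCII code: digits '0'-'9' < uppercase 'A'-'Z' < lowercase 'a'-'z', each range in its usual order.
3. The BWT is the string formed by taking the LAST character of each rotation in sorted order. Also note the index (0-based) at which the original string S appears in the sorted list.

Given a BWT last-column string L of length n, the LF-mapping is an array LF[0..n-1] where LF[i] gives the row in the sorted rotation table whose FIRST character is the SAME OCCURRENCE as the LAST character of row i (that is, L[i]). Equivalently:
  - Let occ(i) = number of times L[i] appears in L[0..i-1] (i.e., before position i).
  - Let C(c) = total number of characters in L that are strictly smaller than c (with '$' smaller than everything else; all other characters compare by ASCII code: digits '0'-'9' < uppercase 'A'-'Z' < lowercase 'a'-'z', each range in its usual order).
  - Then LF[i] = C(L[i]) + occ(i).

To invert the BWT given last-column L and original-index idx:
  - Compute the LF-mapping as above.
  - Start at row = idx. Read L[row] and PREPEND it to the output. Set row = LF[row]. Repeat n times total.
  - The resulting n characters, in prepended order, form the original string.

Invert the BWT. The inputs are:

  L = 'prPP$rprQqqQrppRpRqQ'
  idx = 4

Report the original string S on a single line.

Answer: QpqpqpRqrRrQrprPPQp$

Derivation:
LF mapping: 8 16 1 2 0 17 9 18 3 13 14 4 19 10 11 6 12 7 15 5
Walk LF starting at row 4, prepending L[row]:
  step 1: row=4, L[4]='$', prepend. Next row=LF[4]=0
  step 2: row=0, L[0]='p', prepend. Next row=LF[0]=8
  step 3: row=8, L[8]='Q', prepend. Next row=LF[8]=3
  step 4: row=3, L[3]='P', prepend. Next row=LF[3]=2
  step 5: row=2, L[2]='P', prepend. Next row=LF[2]=1
  step 6: row=1, L[1]='r', prepend. Next row=LF[1]=16
  step 7: row=16, L[16]='p', prepend. Next row=LF[16]=12
  step 8: row=12, L[12]='r', prepend. Next row=LF[12]=19
  step 9: row=19, L[19]='Q', prepend. Next row=LF[19]=5
  step 10: row=5, L[5]='r', prepend. Next row=LF[5]=17
  step 11: row=17, L[17]='R', prepend. Next row=LF[17]=7
  step 12: row=7, L[7]='r', prepend. Next row=LF[7]=18
  step 13: row=18, L[18]='q', prepend. Next row=LF[18]=15
  step 14: row=15, L[15]='R', prepend. Next row=LF[15]=6
  step 15: row=6, L[6]='p', prepend. Next row=LF[6]=9
  step 16: row=9, L[9]='q', prepend. Next row=LF[9]=13
  step 17: row=13, L[13]='p', prepend. Next row=LF[13]=10
  step 18: row=10, L[10]='q', prepend. Next row=LF[10]=14
  step 19: row=14, L[14]='p', prepend. Next row=LF[14]=11
  step 20: row=11, L[11]='Q', prepend. Next row=LF[11]=4
Reversed output: QpqpqpRqrRrQrprPPQp$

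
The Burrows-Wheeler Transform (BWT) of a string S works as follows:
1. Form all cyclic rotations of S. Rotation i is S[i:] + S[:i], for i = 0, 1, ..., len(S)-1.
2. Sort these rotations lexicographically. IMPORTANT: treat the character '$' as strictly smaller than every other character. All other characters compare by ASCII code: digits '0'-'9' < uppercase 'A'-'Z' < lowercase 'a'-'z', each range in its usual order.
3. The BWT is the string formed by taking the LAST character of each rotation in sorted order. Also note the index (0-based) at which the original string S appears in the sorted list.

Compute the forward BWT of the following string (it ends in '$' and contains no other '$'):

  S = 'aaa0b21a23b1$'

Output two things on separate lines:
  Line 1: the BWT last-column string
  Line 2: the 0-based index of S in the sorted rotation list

Answer: 1ab2ba2a1a$30
10

Derivation:
All 13 rotations (rotation i = S[i:]+S[:i]):
  rot[0] = aaa0b21a23b1$
  rot[1] = aa0b21a23b1$a
  rot[2] = a0b21a23b1$aa
  rot[3] = 0b21a23b1$aaa
  rot[4] = b21a23b1$aaa0
  rot[5] = 21a23b1$aaa0b
  rot[6] = 1a23b1$aaa0b2
  rot[7] = a23b1$aaa0b21
  rot[8] = 23b1$aaa0b21a
  rot[9] = 3b1$aaa0b21a2
  rot[10] = b1$aaa0b21a23
  rot[11] = 1$aaa0b21a23b
  rot[12] = $aaa0b21a23b1
Sorted (with $ < everything):
  sorted[0] = $aaa0b21a23b1  (last char: '1')
  sorted[1] = 0b21a23b1$aaa  (last char: 'a')
  sorted[2] = 1$aaa0b21a23b  (last char: 'b')
  sorted[3] = 1a23b1$aaa0b2  (last char: '2')
  sorted[4] = 21a23b1$aaa0b  (last char: 'b')
  sorted[5] = 23b1$aaa0b21a  (last char: 'a')
  sorted[6] = 3b1$aaa0b21a2  (last char: '2')
  sorted[7] = a0b21a23b1$aa  (last char: 'a')
  sorted[8] = a23b1$aaa0b21  (last char: '1')
  sorted[9] = aa0b21a23b1$a  (last char: 'a')
  sorted[10] = aaa0b21a23b1$  (last char: '$')
  sorted[11] = b1$aaa0b21a23  (last char: '3')
  sorted[12] = b21a23b1$aaa0  (last char: '0')
Last column: 1ab2ba2a1a$30
Original string S is at sorted index 10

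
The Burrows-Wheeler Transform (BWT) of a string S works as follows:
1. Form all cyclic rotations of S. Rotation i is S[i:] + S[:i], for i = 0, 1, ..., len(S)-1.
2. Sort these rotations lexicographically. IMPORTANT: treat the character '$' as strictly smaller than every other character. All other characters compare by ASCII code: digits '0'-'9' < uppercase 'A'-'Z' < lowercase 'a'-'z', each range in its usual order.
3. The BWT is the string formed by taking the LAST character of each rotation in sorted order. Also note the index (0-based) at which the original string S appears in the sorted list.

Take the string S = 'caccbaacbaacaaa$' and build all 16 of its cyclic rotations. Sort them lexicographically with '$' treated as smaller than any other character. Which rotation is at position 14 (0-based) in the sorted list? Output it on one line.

Answer: cbaacbaacaaa$cac

Derivation:
All 16 rotations (rotation i = S[i:]+S[:i]):
  rot[0] = caccbaacbaacaaa$
  rot[1] = accbaacbaacaaa$c
  rot[2] = ccbaacbaacaaa$ca
  rot[3] = cbaacbaacaaa$cac
  rot[4] = baacbaacaaa$cacc
  rot[5] = aacbaacaaa$caccb
  rot[6] = acbaacaaa$caccba
  rot[7] = cbaacaaa$caccbaa
  rot[8] = baacaaa$caccbaac
  rot[9] = aacaaa$caccbaacb
  rot[10] = acaaa$caccbaacba
  rot[11] = caaa$caccbaacbaa
  rot[12] = aaa$caccbaacbaac
  rot[13] = aa$caccbaacbaaca
  rot[14] = a$caccbaacbaacaa
  rot[15] = $caccbaacbaacaaa
Sorted (with $ < everything):
  sorted[0] = $caccbaacbaacaaa
  sorted[1] = a$caccbaacbaacaa
  sorted[2] = aa$caccbaacbaaca
  sorted[3] = aaa$caccbaacbaac
  sorted[4] = aacaaa$caccbaacb
  sorted[5] = aacbaacaaa$caccb
  sorted[6] = acaaa$caccbaacba
  sorted[7] = acbaacaaa$caccba
  sorted[8] = accbaacbaacaaa$c
  sorted[9] = baacaaa$caccbaac
  sorted[10] = baacbaacaaa$cacc
  sorted[11] = caaa$caccbaacbaa
  sorted[12] = caccbaacbaacaaa$
  sorted[13] = cbaacaaa$caccbaa
  sorted[14] = cbaacbaacaaa$cac
  sorted[15] = ccbaacbaacaaa$ca
sorted[14] = cbaacbaacaaa$cac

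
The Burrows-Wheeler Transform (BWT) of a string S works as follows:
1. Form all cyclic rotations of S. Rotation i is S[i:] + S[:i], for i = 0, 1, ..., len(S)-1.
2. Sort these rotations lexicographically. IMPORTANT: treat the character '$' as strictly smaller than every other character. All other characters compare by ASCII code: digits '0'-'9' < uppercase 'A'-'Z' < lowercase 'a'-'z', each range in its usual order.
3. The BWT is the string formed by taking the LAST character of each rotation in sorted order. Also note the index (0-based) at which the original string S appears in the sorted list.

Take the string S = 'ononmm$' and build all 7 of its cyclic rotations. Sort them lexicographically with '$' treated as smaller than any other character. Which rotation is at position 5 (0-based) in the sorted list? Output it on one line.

Answer: onmm$on

Derivation:
All 7 rotations (rotation i = S[i:]+S[:i]):
  rot[0] = ononmm$
  rot[1] = nonmm$o
  rot[2] = onmm$on
  rot[3] = nmm$ono
  rot[4] = mm$onon
  rot[5] = m$ononm
  rot[6] = $ononmm
Sorted (with $ < everything):
  sorted[0] = $ononmm
  sorted[1] = m$ononm
  sorted[2] = mm$onon
  sorted[3] = nmm$ono
  sorted[4] = nonmm$o
  sorted[5] = onmm$on
  sorted[6] = ononmm$
sorted[5] = onmm$on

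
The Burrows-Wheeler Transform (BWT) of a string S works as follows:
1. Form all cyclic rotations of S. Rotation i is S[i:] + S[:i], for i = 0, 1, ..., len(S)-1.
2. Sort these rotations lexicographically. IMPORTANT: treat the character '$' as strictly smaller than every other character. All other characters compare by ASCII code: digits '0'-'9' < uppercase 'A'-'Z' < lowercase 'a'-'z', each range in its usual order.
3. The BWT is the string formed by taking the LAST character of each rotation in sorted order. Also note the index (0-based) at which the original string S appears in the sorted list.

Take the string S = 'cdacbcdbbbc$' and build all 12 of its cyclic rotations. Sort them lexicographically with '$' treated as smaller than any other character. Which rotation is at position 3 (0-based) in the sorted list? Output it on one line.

Answer: bbc$cdacbcdb

Derivation:
All 12 rotations (rotation i = S[i:]+S[:i]):
  rot[0] = cdacbcdbbbc$
  rot[1] = dacbcdbbbc$c
  rot[2] = acbcdbbbc$cd
  rot[3] = cbcdbbbc$cda
  rot[4] = bcdbbbc$cdac
  rot[5] = cdbbbc$cdacb
  rot[6] = dbbbc$cdacbc
  rot[7] = bbbc$cdacbcd
  rot[8] = bbc$cdacbcdb
  rot[9] = bc$cdacbcdbb
  rot[10] = c$cdacbcdbbb
  rot[11] = $cdacbcdbbbc
Sorted (with $ < everything):
  sorted[0] = $cdacbcdbbbc
  sorted[1] = acbcdbbbc$cd
  sorted[2] = bbbc$cdacbcd
  sorted[3] = bbc$cdacbcdb
  sorted[4] = bc$cdacbcdbb
  sorted[5] = bcdbbbc$cdac
  sorted[6] = c$cdacbcdbbb
  sorted[7] = cbcdbbbc$cda
  sorted[8] = cdacbcdbbbc$
  sorted[9] = cdbbbc$cdacb
  sorted[10] = dacbcdbbbc$c
  sorted[11] = dbbbc$cdacbc
sorted[3] = bbc$cdacbcdb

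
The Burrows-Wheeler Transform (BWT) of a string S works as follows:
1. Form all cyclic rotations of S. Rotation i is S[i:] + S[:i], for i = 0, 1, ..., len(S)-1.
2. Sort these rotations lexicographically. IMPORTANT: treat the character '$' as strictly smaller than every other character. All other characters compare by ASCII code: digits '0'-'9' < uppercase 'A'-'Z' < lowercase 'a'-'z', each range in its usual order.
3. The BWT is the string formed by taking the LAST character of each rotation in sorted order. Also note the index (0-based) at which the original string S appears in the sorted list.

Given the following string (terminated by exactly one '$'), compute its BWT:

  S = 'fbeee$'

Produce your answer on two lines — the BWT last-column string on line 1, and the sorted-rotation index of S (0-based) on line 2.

Answer: efeeb$
5

Derivation:
All 6 rotations (rotation i = S[i:]+S[:i]):
  rot[0] = fbeee$
  rot[1] = beee$f
  rot[2] = eee$fb
  rot[3] = ee$fbe
  rot[4] = e$fbee
  rot[5] = $fbeee
Sorted (with $ < everything):
  sorted[0] = $fbeee  (last char: 'e')
  sorted[1] = beee$f  (last char: 'f')
  sorted[2] = e$fbee  (last char: 'e')
  sorted[3] = ee$fbe  (last char: 'e')
  sorted[4] = eee$fb  (last char: 'b')
  sorted[5] = fbeee$  (last char: '$')
Last column: efeeb$
Original string S is at sorted index 5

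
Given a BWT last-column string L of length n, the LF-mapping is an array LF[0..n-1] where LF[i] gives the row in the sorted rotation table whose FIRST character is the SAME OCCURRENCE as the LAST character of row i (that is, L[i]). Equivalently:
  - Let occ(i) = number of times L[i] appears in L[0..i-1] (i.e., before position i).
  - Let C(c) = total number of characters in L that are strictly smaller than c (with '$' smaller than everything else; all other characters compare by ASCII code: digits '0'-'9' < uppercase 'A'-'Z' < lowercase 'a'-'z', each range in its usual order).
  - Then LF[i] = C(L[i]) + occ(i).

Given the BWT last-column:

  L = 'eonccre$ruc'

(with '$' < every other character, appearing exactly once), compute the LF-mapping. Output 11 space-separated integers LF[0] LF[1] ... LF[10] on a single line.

Answer: 4 7 6 1 2 8 5 0 9 10 3

Derivation:
Char counts: '$':1, 'c':3, 'e':2, 'n':1, 'o':1, 'r':2, 'u':1
C (first-col start): C('$')=0, C('c')=1, C('e')=4, C('n')=6, C('o')=7, C('r')=8, C('u')=10
L[0]='e': occ=0, LF[0]=C('e')+0=4+0=4
L[1]='o': occ=0, LF[1]=C('o')+0=7+0=7
L[2]='n': occ=0, LF[2]=C('n')+0=6+0=6
L[3]='c': occ=0, LF[3]=C('c')+0=1+0=1
L[4]='c': occ=1, LF[4]=C('c')+1=1+1=2
L[5]='r': occ=0, LF[5]=C('r')+0=8+0=8
L[6]='e': occ=1, LF[6]=C('e')+1=4+1=5
L[7]='$': occ=0, LF[7]=C('$')+0=0+0=0
L[8]='r': occ=1, LF[8]=C('r')+1=8+1=9
L[9]='u': occ=0, LF[9]=C('u')+0=10+0=10
L[10]='c': occ=2, LF[10]=C('c')+2=1+2=3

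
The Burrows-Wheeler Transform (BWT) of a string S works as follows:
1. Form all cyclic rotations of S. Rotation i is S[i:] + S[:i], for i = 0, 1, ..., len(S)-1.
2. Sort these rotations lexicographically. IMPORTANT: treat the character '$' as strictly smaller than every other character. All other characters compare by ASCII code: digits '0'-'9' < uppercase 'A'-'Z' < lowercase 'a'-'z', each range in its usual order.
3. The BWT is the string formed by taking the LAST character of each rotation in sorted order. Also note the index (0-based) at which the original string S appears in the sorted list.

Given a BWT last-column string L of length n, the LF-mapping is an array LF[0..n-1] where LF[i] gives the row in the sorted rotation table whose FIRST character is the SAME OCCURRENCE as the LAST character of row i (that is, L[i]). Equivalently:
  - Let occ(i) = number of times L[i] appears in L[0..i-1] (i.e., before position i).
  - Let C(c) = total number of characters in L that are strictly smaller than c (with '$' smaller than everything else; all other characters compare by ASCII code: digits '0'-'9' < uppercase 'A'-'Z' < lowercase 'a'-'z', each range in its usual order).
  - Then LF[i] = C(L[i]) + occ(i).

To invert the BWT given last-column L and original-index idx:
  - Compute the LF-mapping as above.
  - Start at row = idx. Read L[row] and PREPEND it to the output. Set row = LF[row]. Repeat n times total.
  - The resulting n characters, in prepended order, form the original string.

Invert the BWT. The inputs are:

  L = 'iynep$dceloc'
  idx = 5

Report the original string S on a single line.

Answer: encyclopedi$

Derivation:
LF mapping: 6 11 8 4 10 0 3 1 5 7 9 2
Walk LF starting at row 5, prepending L[row]:
  step 1: row=5, L[5]='$', prepend. Next row=LF[5]=0
  step 2: row=0, L[0]='i', prepend. Next row=LF[0]=6
  step 3: row=6, L[6]='d', prepend. Next row=LF[6]=3
  step 4: row=3, L[3]='e', prepend. Next row=LF[3]=4
  step 5: row=4, L[4]='p', prepend. Next row=LF[4]=10
  step 6: row=10, L[10]='o', prepend. Next row=LF[10]=9
  step 7: row=9, L[9]='l', prepend. Next row=LF[9]=7
  step 8: row=7, L[7]='c', prepend. Next row=LF[7]=1
  step 9: row=1, L[1]='y', prepend. Next row=LF[1]=11
  step 10: row=11, L[11]='c', prepend. Next row=LF[11]=2
  step 11: row=2, L[2]='n', prepend. Next row=LF[2]=8
  step 12: row=8, L[8]='e', prepend. Next row=LF[8]=5
Reversed output: encyclopedi$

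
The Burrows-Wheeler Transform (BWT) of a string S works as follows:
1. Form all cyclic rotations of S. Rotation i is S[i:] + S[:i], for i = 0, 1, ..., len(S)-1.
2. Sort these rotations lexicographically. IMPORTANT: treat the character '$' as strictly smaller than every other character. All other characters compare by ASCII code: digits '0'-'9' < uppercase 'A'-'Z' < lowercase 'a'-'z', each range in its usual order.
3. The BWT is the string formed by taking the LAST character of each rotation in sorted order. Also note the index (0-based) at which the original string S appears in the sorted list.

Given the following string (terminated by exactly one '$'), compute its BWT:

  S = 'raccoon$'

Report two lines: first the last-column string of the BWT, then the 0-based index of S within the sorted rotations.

All 8 rotations (rotation i = S[i:]+S[:i]):
  rot[0] = raccoon$
  rot[1] = accoon$r
  rot[2] = ccoon$ra
  rot[3] = coon$rac
  rot[4] = oon$racc
  rot[5] = on$racco
  rot[6] = n$raccoo
  rot[7] = $raccoon
Sorted (with $ < everything):
  sorted[0] = $raccoon  (last char: 'n')
  sorted[1] = accoon$r  (last char: 'r')
  sorted[2] = ccoon$ra  (last char: 'a')
  sorted[3] = coon$rac  (last char: 'c')
  sorted[4] = n$raccoo  (last char: 'o')
  sorted[5] = on$racco  (last char: 'o')
  sorted[6] = oon$racc  (last char: 'c')
  sorted[7] = raccoon$  (last char: '$')
Last column: nracooc$
Original string S is at sorted index 7

Answer: nracooc$
7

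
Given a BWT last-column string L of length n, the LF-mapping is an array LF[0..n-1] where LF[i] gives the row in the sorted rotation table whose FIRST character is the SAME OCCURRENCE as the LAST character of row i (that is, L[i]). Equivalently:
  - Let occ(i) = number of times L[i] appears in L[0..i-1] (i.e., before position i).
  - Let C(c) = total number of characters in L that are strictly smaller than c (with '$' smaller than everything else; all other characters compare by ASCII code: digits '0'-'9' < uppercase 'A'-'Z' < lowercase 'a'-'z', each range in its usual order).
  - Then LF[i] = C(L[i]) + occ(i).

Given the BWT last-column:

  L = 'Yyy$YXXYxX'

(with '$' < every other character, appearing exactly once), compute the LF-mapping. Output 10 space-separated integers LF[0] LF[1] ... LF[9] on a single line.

Answer: 4 8 9 0 5 1 2 6 7 3

Derivation:
Char counts: '$':1, 'X':3, 'Y':3, 'x':1, 'y':2
C (first-col start): C('$')=0, C('X')=1, C('Y')=4, C('x')=7, C('y')=8
L[0]='Y': occ=0, LF[0]=C('Y')+0=4+0=4
L[1]='y': occ=0, LF[1]=C('y')+0=8+0=8
L[2]='y': occ=1, LF[2]=C('y')+1=8+1=9
L[3]='$': occ=0, LF[3]=C('$')+0=0+0=0
L[4]='Y': occ=1, LF[4]=C('Y')+1=4+1=5
L[5]='X': occ=0, LF[5]=C('X')+0=1+0=1
L[6]='X': occ=1, LF[6]=C('X')+1=1+1=2
L[7]='Y': occ=2, LF[7]=C('Y')+2=4+2=6
L[8]='x': occ=0, LF[8]=C('x')+0=7+0=7
L[9]='X': occ=2, LF[9]=C('X')+2=1+2=3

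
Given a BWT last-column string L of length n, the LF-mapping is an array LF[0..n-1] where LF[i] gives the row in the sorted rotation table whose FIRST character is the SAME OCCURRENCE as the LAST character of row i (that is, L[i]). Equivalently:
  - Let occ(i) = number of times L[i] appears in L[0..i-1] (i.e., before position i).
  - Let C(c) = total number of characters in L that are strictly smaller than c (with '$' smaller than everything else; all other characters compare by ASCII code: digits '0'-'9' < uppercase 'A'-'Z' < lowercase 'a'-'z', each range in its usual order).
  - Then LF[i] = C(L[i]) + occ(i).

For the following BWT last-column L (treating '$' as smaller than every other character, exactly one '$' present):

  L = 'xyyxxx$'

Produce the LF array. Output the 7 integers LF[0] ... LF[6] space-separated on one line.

Answer: 1 5 6 2 3 4 0

Derivation:
Char counts: '$':1, 'x':4, 'y':2
C (first-col start): C('$')=0, C('x')=1, C('y')=5
L[0]='x': occ=0, LF[0]=C('x')+0=1+0=1
L[1]='y': occ=0, LF[1]=C('y')+0=5+0=5
L[2]='y': occ=1, LF[2]=C('y')+1=5+1=6
L[3]='x': occ=1, LF[3]=C('x')+1=1+1=2
L[4]='x': occ=2, LF[4]=C('x')+2=1+2=3
L[5]='x': occ=3, LF[5]=C('x')+3=1+3=4
L[6]='$': occ=0, LF[6]=C('$')+0=0+0=0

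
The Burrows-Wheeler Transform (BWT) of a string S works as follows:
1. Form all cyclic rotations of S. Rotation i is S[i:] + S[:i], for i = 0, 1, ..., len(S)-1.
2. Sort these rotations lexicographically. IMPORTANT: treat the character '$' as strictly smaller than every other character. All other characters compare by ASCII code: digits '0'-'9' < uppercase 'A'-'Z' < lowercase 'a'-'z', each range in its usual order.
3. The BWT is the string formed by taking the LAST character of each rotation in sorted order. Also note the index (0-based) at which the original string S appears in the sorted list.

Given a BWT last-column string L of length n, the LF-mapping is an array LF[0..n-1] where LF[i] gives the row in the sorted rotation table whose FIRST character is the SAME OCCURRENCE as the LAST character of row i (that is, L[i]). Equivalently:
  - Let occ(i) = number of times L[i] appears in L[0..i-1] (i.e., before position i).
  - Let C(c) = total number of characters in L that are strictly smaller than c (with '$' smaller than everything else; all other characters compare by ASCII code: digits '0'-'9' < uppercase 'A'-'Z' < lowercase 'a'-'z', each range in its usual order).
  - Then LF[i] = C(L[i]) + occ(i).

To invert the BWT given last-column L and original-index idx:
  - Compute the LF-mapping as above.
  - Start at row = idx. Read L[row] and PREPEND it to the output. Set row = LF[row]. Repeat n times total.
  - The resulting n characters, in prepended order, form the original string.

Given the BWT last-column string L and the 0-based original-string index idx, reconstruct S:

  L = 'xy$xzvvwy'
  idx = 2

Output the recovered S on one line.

Answer: vyvxwyzx$

Derivation:
LF mapping: 4 6 0 5 8 1 2 3 7
Walk LF starting at row 2, prepending L[row]:
  step 1: row=2, L[2]='$', prepend. Next row=LF[2]=0
  step 2: row=0, L[0]='x', prepend. Next row=LF[0]=4
  step 3: row=4, L[4]='z', prepend. Next row=LF[4]=8
  step 4: row=8, L[8]='y', prepend. Next row=LF[8]=7
  step 5: row=7, L[7]='w', prepend. Next row=LF[7]=3
  step 6: row=3, L[3]='x', prepend. Next row=LF[3]=5
  step 7: row=5, L[5]='v', prepend. Next row=LF[5]=1
  step 8: row=1, L[1]='y', prepend. Next row=LF[1]=6
  step 9: row=6, L[6]='v', prepend. Next row=LF[6]=2
Reversed output: vyvxwyzx$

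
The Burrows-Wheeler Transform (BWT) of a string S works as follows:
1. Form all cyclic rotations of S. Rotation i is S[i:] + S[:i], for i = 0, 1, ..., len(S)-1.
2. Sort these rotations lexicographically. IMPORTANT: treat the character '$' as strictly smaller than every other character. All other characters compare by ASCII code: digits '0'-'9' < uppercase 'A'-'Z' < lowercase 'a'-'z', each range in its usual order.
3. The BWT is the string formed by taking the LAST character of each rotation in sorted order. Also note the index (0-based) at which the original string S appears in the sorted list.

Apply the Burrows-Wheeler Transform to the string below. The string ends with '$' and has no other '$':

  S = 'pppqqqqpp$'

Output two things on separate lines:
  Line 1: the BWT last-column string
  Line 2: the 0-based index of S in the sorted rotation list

Answer: ppq$ppqqqp
3

Derivation:
All 10 rotations (rotation i = S[i:]+S[:i]):
  rot[0] = pppqqqqpp$
  rot[1] = ppqqqqpp$p
  rot[2] = pqqqqpp$pp
  rot[3] = qqqqpp$ppp
  rot[4] = qqqpp$pppq
  rot[5] = qqpp$pppqq
  rot[6] = qpp$pppqqq
  rot[7] = pp$pppqqqq
  rot[8] = p$pppqqqqp
  rot[9] = $pppqqqqpp
Sorted (with $ < everything):
  sorted[0] = $pppqqqqpp  (last char: 'p')
  sorted[1] = p$pppqqqqp  (last char: 'p')
  sorted[2] = pp$pppqqqq  (last char: 'q')
  sorted[3] = pppqqqqpp$  (last char: '$')
  sorted[4] = ppqqqqpp$p  (last char: 'p')
  sorted[5] = pqqqqpp$pp  (last char: 'p')
  sorted[6] = qpp$pppqqq  (last char: 'q')
  sorted[7] = qqpp$pppqq  (last char: 'q')
  sorted[8] = qqqpp$pppq  (last char: 'q')
  sorted[9] = qqqqpp$ppp  (last char: 'p')
Last column: ppq$ppqqqp
Original string S is at sorted index 3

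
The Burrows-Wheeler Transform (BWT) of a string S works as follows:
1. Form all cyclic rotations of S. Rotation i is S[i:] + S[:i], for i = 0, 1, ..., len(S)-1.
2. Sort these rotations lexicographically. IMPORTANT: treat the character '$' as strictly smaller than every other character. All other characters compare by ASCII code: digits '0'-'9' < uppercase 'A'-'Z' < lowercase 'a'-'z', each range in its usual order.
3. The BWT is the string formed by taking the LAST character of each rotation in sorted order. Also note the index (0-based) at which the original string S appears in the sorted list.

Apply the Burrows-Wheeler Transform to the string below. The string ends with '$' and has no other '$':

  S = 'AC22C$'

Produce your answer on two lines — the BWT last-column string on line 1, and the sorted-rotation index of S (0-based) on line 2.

All 6 rotations (rotation i = S[i:]+S[:i]):
  rot[0] = AC22C$
  rot[1] = C22C$A
  rot[2] = 22C$AC
  rot[3] = 2C$AC2
  rot[4] = C$AC22
  rot[5] = $AC22C
Sorted (with $ < everything):
  sorted[0] = $AC22C  (last char: 'C')
  sorted[1] = 22C$AC  (last char: 'C')
  sorted[2] = 2C$AC2  (last char: '2')
  sorted[3] = AC22C$  (last char: '$')
  sorted[4] = C$AC22  (last char: '2')
  sorted[5] = C22C$A  (last char: 'A')
Last column: CC2$2A
Original string S is at sorted index 3

Answer: CC2$2A
3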